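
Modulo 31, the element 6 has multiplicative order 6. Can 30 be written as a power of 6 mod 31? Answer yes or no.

⟨6⟩ has order 6; its elements mod 31 are {1, 5, 6, 25, 26, 30}.
30 is in this set.

yes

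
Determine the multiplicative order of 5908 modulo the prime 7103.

The order of 5908 must divide p − 1 = 7102 = 2 · 53 · 67.
Divisors: 1, 2, 53, 67, 106, 134, 3551, 7102.
Check each in increasing order: 5908^1 ≡ 5908;  5908^2 ≡ 322;  5908^53 ≡ 1.
Smallest exponent giving 1 is 53.

53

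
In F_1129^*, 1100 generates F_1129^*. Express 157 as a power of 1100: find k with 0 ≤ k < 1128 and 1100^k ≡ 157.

530

Baby-step giant-step with m = ceil(sqrt(1128)) = 34.
Baby table (1100^j mod 1129 for j=0..33):
  0:1  1:1100  2:841  3:449  4:527  5:523  6:639  7:662
  8:1124  9:145  10:311  11:13  12:752  13:772  14:192  15:77
  16:25  17:404  18:703  19:1064  20:756  21:656  22:169  23:744
  24:1004  25:238  26:1001  27:325  28:736  29:107  30:284  31:796
  32:625  33:1068
Giant step factor: 1100^(-34) ≡ 972 (mod 1129).
Scan 157·972^i mod 1129 for i = 0, 1, …:
  i=0: 157   i=1: 189   i=2: 810   i=3: 407
  i=4: 454   i=5: 978   i=6: 1127   i=7: 314
  i=8: 378   i=9: 491     …   i=14: 628
  i=15: 756
Match at i=15, j=20: k = 15·34 + 20 = 530.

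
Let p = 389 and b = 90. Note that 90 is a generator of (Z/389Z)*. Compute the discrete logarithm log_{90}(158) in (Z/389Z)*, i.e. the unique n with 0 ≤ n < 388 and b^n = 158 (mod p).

43

Baby-step giant-step with m = ceil(sqrt(388)) = 20.
Baby table (90^j mod 389 for j=0..19):
  0:1  1:90  2:320  3:14  4:93  5:201  6:196  7:135
  8:91  9:21  10:334  11:107  12:294  13:8  14:331  15:226
  16:112  17:355  18:52  19:12
Giant step factor: 90^(-20) ≡ 76 (mod 389).
Scan 158·76^i mod 389 for i = 0, 1, …:
  i=0: 158   i=1: 338   i=2: 14
Match at i=2, j=3: n = 2·20 + 3 = 43.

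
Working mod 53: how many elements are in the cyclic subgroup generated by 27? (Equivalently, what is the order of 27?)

The order of 27 must divide p − 1 = 52 = 2^2 · 13.
Divisors: 1, 2, 4, 13, 26, 52.
Check each in increasing order: 27^1 ≡ 27;  27^2 ≡ 40;  27^4 ≡ 10;  27^13 ≡ 23;  27^26 ≡ 52;  27^52 ≡ 1.
Smallest exponent giving 1 is 52.

52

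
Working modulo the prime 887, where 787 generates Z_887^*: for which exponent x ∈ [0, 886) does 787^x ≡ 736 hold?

527

Baby-step giant-step with m = ceil(sqrt(886)) = 30.
Baby table (787^j mod 887 for j=0..29):
  0:1  1:787  2:243  3:536  4:507  5:746  6:795  7:330
  8:706  9:360  10:367  11:554  12:481  13:685  14:686  15:586
  16:829  17:478  18:98  19:844  20:752  21:195  22:14  23:374
  24:741  25:408  26:2  27:687  28:486  29:185
Giant step factor: 787^(-30) ≡ 447 (mod 887).
Scan 736·447^i mod 887 for i = 0, 1, …:
  i=0: 736   i=1: 802   i=2: 146   i=3: 511
  i=4: 458   i=5: 716   i=6: 732   i=7: 788
  i=8: 97   i=9: 783     …   i=16: 390
  i=17: 478
Match at i=17, j=17: x = 17·30 + 17 = 527.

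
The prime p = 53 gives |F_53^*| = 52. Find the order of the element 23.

The order of 23 must divide p − 1 = 52 = 2^2 · 13.
Divisors: 1, 2, 4, 13, 26, 52.
Check each in increasing order: 23^1 ≡ 23;  23^2 ≡ 52;  23^4 ≡ 1.
Smallest exponent giving 1 is 4.

4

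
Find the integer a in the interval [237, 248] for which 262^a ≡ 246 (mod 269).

242

Compute 262^237 mod 269 = 167, then multiply by 262 repeatedly:
  262^237=167  262^238=176  262^239=113  262^240=16  262^241=157
  262^242=246
Found 246 at exponent 242.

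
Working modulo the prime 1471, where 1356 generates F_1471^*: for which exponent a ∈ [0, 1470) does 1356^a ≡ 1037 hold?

Baby-step giant-step with m = ceil(sqrt(1470)) = 39.
Baby table (1356^j mod 1471 for j=0..38):
  0:1  1:1356  2:1457  3:139  4:196  5:996  6:198  7:766
  8:170  9:1044  10:562  11:94  12:958  13:155  14:1298  15:772
  16:951  17:960  18:1396  19:1270  20:1050  21:1343  22:10  23:321
  24:1331  25:1390  26:489  27:1134  28:509  29:305  30:229  31:143
  32:1207  33:940  34:754  35:79  36:1212  37:365  38:684
Giant step factor: 1356^(-39) ≡ 363 (mod 1471).
Scan 1037·363^i mod 1471 for i = 0, 1, …:
  i=0: 1037   i=1: 1326   i=2: 321
Match at i=2, j=23: a = 2·39 + 23 = 101.

101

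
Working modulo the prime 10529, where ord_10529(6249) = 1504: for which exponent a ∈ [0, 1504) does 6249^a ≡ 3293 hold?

Baby-step giant-step with m = ceil(sqrt(1504)) = 39.
Baby table (6249^j mod 10529 for j=0..38):
  0:1  1:6249  2:8469  3:4027  4:413  5:1232  6:2069  7:10098
  8:2105  9:3424  10:1648  11:990  12:5987  13:3226  14:6768  15:8768
  16:8845  17:5684  18:4999  19:9737  20:9951  21:10054  22:903  23:9832
  24:3453  25:3876  26:4424  27:6951  28:4674  29:380  30:5595  31:6875
  32:3555  33:9534  34:4884  35:7074  36:4684  37:10225  38:6053
Giant step factor: 6249^(-39) ≡ 4918 (mod 10529).
Scan 3293·4918^i mod 10529 for i = 0, 1, …:
  i=0: 3293   i=1: 1372   i=2: 8936   i=3: 9731
  i=4: 2753   i=5: 9489   i=6: 2374   i=7: 9200
  i=8: 2487   i=9: 6897     …   i=15: 1308
  i=16: 10054
Match at i=16, j=21: a = 16·39 + 21 = 645.

645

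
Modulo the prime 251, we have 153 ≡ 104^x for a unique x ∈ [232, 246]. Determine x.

Compute 104^232 mod 251 = 73, then multiply by 104 repeatedly:
  104^232=73  104^233=62  104^234=173  104^235=171  104^236=214
  104^237=168  104^238=153
Found 153 at exponent 238.

238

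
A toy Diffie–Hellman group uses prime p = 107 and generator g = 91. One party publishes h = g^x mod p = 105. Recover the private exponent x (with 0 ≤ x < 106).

40

Baby-step giant-step with m = ceil(sqrt(106)) = 11.
Baby table (91^j mod 107 for j=0..10):
  0:1  1:91  2:42  3:77  4:52  5:24  6:44  7:45
  8:29  9:71  10:41
Giant step factor: 91^(-11) ≡ 84 (mod 107).
Scan 105·84^i mod 107 for i = 0, 1, …:
  i=0: 105   i=1: 46   i=2: 12   i=3: 45
Match at i=3, j=7: x = 3·11 + 7 = 40.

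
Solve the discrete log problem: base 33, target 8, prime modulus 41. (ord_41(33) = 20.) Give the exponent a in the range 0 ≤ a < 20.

11

Successive powers of 33 modulo 41:
  33^0=1  33^1=33  33^2=23  33^3=21  33^4=37  33^5=32
  33^6=31  33^7=39  33^8=16  33^9=36  33^10=40  33^11=8
So 33^11 ≡ 8 (mod 41), giving a = 11.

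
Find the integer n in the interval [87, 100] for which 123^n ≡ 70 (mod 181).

Compute 123^87 mod 181 = 30, then multiply by 123 repeatedly:
  123^87=30  123^88=70
Found 70 at exponent 88.

88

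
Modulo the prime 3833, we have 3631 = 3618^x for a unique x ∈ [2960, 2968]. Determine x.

2962

Compute 3618^2960 mod 3833 = 3648, then multiply by 3618 repeatedly:
  3618^2960=3648  3618^2961=1445  3618^2962=3631
Found 3631 at exponent 2962.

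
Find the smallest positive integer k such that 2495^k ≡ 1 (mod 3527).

1763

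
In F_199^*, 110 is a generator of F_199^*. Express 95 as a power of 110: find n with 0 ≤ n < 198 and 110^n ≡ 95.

139

Baby-step giant-step with m = ceil(sqrt(198)) = 15.
Baby table (110^j mod 199 for j=0..14):
  0:1  1:110  2:160  3:88  4:128  5:150  6:182  7:120
  8:66  9:96  10:13  11:37  12:90  13:149  14:72
Giant step factor: 110^(-15) ≡ 194 (mod 199).
Scan 95·194^i mod 199 for i = 0, 1, …:
  i=0: 95   i=1: 122   i=2: 186   i=3: 65
  i=4: 73   i=5: 33   i=6: 34   i=7: 29
  i=8: 54   i=9: 128
Match at i=9, j=4: n = 9·15 + 4 = 139.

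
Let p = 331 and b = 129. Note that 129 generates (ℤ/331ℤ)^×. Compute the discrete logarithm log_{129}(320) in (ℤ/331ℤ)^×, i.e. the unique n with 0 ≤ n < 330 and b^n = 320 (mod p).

Baby-step giant-step with m = ceil(sqrt(330)) = 19.
Baby table (129^j mod 331 for j=0..18):
  0:1  1:129  2:91  3:154  4:6  5:112  6:215  7:262
  8:36  9:10  10:297  11:248  12:216  13:60  14:127  15:164
  16:303  17:29  18:100
Giant step factor: 129^(-19) ≡ 147 (mod 331).
Scan 320·147^i mod 331 for i = 0, 1, …:
  i=0: 320   i=1: 38   i=2: 290   i=3: 262
Match at i=3, j=7: n = 3·19 + 7 = 64.

64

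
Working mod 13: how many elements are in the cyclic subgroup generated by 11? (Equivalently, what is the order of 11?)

12

The order of 11 must divide p − 1 = 12 = 2^2 · 3.
Divisors: 1, 2, 3, 4, 6, 12.
Check each in increasing order: 11^1 ≡ 11;  11^2 ≡ 4;  11^3 ≡ 5;  11^4 ≡ 3;  11^6 ≡ 12;  11^12 ≡ 1.
Smallest exponent giving 1 is 12.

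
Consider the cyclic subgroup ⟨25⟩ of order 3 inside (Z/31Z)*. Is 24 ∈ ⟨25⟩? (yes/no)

no

⟨25⟩ has order 3; its elements mod 31 are {1, 5, 25}.
24 is not in this set.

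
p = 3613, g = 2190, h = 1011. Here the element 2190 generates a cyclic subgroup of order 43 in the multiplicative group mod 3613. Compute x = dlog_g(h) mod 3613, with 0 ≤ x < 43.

Baby-step giant-step with m = ceil(sqrt(43)) = 7.
Baby table (2190^j mod 3613 for j=0..6):
  0:1  1:2190  2:1649  3:1923  4:2225  5:2426  6:1830
Giant step factor: 2190^(-7) ≡ 446 (mod 3613).
Scan 1011·446^i mod 3613 for i = 0, 1, …:
  i=0: 1011   i=1: 2894   i=2: 883   i=3: 1
Match at i=3, j=0: x = 3·7 + 0 = 21.

21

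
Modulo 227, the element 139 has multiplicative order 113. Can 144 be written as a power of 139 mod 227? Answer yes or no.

144 ∈ ⟨139⟩ iff 144^113 ≡ 1 (mod 227), since |⟨139⟩| = 113.
144^113 mod 227 = 1.
Since 1 = 1, 144 lies in the subgroup.

yes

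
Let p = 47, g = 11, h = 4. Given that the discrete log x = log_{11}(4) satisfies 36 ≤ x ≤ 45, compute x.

38

Compute 11^36 mod 47 = 28, then multiply by 11 repeatedly:
  11^36=28  11^37=26  11^38=4
Found 4 at exponent 38.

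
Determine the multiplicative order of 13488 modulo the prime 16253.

16252

The order of 13488 must divide p − 1 = 16252 = 2^2 · 17 · 239.
Divisors: 1, 2, 4, 17, 34, 68, 239, 478, 956, 4063, 8126, 16252.
Check each in increasing order: 13488^1 ≡ 13488;  13488^2 ≡ 6315;  13488^4 ≡ 10616;  13488^17 ≡ 3675;  13488^34 ≡ 15635;  13488^68 ≡ 8105;  13488^239 ≡ 1022;  13488^478 ≡ 4292;  13488^956 ≡ 6615;  13488^4063 ≡ 11857;  13488^8126 ≡ 16252;  13488^16252 ≡ 1.
Smallest exponent giving 1 is 16252.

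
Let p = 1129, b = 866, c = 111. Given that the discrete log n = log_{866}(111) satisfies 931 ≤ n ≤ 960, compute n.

931

Compute 866^931 mod 1129 = 111, then multiply by 866 repeatedly:
  866^931=111
Found 111 at exponent 931.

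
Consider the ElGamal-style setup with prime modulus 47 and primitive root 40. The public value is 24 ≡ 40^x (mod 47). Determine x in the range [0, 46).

44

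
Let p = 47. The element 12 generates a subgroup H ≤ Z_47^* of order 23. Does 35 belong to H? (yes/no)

35 ∈ ⟨12⟩ iff 35^23 ≡ 1 (mod 47), since |⟨12⟩| = 23.
35^23 mod 47 = 46.
Since 46 ≠ 1, 35 does not lie in the subgroup.

no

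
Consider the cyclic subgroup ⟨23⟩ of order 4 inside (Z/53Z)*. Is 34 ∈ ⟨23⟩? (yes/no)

⟨23⟩ has order 4; its elements mod 53 are {1, 23, 30, 52}.
34 is not in this set.

no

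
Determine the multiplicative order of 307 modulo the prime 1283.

641

The order of 307 must divide p − 1 = 1282 = 2 · 641.
Divisors: 1, 2, 641, 1282.
Check each in increasing order: 307^1 ≡ 307;  307^2 ≡ 590;  307^641 ≡ 1.
Smallest exponent giving 1 is 641.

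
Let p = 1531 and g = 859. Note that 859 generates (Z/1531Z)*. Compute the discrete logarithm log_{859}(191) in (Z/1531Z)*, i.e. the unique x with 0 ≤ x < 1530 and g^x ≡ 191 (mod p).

Baby-step giant-step with m = ceil(sqrt(1530)) = 40.
Baby table (859^j mod 1531 for j=0..39):
  0:1  1:859  2:1470  3:1186  4:659  5:1142  6:1138  7:764
  8:1008  9:857  10:1283  11:1308  12:1349  13:1355  14:385  15:19
  16:1011  17:372  18:1100  19:273  20:264  21:188  22:737  23:780
  24:973  25:1412  26:356  27:1135  28:1249  29:1191  30:361  31:837
  32:944  33:997  34:594  35:423  36:510  37:224  38:1041  39:115
Giant step factor: 859^(-40) ≡ 841 (mod 1531).
Scan 191·841^i mod 1531 for i = 0, 1, …:
  i=0: 191   i=1: 1407   i=2: 1355
Match at i=2, j=13: x = 2·40 + 13 = 93.

93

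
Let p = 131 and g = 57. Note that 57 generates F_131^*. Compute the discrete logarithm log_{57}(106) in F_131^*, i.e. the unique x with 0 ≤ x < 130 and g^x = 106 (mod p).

Baby-step giant-step with m = ceil(sqrt(130)) = 12.
Baby table (57^j mod 131 for j=0..11):
  0:1  1:57  2:105  3:90  4:21  5:18  6:109  7:56
  8:48  9:116  10:62  11:128
Giant step factor: 57^(-12) ≡ 36 (mod 131).
Scan 106·36^i mod 131 for i = 0, 1, …:
  i=0: 106   i=1: 17   i=2: 88   i=3: 24
  i=4: 78   i=5: 57
Match at i=5, j=1: x = 5·12 + 1 = 61.

61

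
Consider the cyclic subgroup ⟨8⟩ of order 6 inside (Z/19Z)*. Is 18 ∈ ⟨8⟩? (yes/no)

18 ∈ ⟨8⟩ iff 18^6 ≡ 1 (mod 19), since |⟨8⟩| = 6.
18^6 mod 19 = 1.
Since 1 = 1, 18 lies in the subgroup.

yes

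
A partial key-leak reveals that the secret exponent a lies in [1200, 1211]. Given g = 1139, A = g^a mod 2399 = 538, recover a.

1201

Compute 1139^1200 mod 2399 = 1260, then multiply by 1139 repeatedly:
  1139^1200=1260  1139^1201=538
Found 538 at exponent 1201.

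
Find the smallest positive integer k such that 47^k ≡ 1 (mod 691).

345

The order of 47 must divide p − 1 = 690 = 2 · 3 · 5 · 23.
Divisors: 1, 2, 3, 5, 6, 10, 15, 23, 30, 46, 69, 115, 138, 230, 345, 690.
Check each in increasing order: 47^1 ≡ 47;  47^2 ≡ 136;  47^3 ≡ 173;  47^5 ≡ 34;  47^6 ≡ 216;  47^10 ≡ 465;  47^15 ≡ 608;  47^23 ≡ 331;  47^30 ≡ 670;  47^46 ≡ 383;  47^69 ≡ 320;  47^115 ≡ 253;  47^138 ≡ 132;  47^230 ≡ 437;  47^345 ≡ 1.
Smallest exponent giving 1 is 345.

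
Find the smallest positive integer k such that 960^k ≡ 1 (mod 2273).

The order of 960 must divide p − 1 = 2272 = 2^5 · 71.
Divisors: 1, 2, 4, 8, 16, 32, 71, 142, 284, 568, 1136, 2272.
Check each in increasing order: 960^1 ≡ 960;  960^2 ≡ 1035;  960^4 ≡ 642;  960^8 ≡ 751;  960^16 ≡ 297;  960^32 ≡ 1835;  960^71 ≡ 1509;  960^142 ≡ 1808;  960^284 ≡ 290;  960^568 ≡ 2272;  960^1136 ≡ 1.
Smallest exponent giving 1 is 1136.

1136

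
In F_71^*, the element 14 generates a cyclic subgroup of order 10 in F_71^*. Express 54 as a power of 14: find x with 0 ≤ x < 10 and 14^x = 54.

2

Successive powers of 14 modulo 71:
  14^0=1  14^1=14  14^2=54
So 14^2 ≡ 54 (mod 71), giving x = 2.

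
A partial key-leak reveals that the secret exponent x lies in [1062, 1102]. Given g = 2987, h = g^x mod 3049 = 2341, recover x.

Compute 2987^1062 mod 3049 = 1354, then multiply by 2987 repeatedly:
  2987^1062=1354  2987^1063=1424  2987^1064=133  2987^1065=901  2987^1066=2069
  2987^1067=2829  2987^1068=1444  2987^1069=1942  2987^1070=1556  2987^1071=1096
  2987^1072=2175  2987^1073=2355  2987^1074=342  2987^1075=139  2987^1076=529
  2987^1077=741  2987^1078=2842  2987^1079=638  2987^1080=81  2987^1081=1076
  2987^1082=366  2987^1083=1700  2987^1084=1315  2987^1085=793  2987^1086=2667
  2987^1087=2341
Found 2341 at exponent 1087.

1087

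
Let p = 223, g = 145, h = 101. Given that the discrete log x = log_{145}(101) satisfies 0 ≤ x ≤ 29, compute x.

Compute 145^0 mod 223 = 1, then multiply by 145 repeatedly:
  145^0=1  145^1=145  145^2=63  145^3=215  145^4=178
  145^5=165  145^6=64  145^7=137  145^8=18  145^9=157
  145^10=19  145^11=79  145^12=82  145^13=71  145^14=37
  145^15=13  145^16=101
Found 101 at exponent 16.

16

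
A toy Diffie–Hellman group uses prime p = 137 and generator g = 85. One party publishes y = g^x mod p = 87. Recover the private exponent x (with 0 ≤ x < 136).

132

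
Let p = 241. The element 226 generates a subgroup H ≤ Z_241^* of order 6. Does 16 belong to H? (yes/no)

16 ∈ ⟨226⟩ iff 16^6 ≡ 1 (mod 241), since |⟨226⟩| = 6.
16^6 mod 241 = 1.
Since 1 = 1, 16 lies in the subgroup.

yes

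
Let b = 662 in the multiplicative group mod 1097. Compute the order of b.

The order of 662 must divide p − 1 = 1096 = 2^3 · 137.
Divisors: 1, 2, 4, 8, 137, 274, 548, 1096.
Check each in increasing order: 662^1 ≡ 662;  662^2 ≡ 541;  662^4 ≡ 879;  662^8 ≡ 353;  662^137 ≡ 756;  662^274 ≡ 1096;  662^548 ≡ 1.
Smallest exponent giving 1 is 548.

548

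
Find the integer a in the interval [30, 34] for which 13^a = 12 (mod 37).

32

Compute 13^30 mod 37 = 27, then multiply by 13 repeatedly:
  13^30=27  13^31=18  13^32=12
Found 12 at exponent 32.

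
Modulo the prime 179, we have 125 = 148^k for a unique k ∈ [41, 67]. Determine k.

Compute 148^41 mod 179 = 10, then multiply by 148 repeatedly:
  148^41=10  148^42=48  148^43=123  148^44=125
Found 125 at exponent 44.

44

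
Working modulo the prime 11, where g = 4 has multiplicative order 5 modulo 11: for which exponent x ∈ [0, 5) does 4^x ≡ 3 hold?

Successive powers of 4 modulo 11:
  4^0=1  4^1=4  4^2=5  4^3=9  4^4=3
So 4^4 ≡ 3 (mod 11), giving x = 4.

4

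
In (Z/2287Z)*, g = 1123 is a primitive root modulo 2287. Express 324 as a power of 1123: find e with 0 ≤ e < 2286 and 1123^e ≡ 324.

Baby-step giant-step with m = ceil(sqrt(2286)) = 48.
Baby table (1123^j mod 2287 for j=0..47):
  0:1  1:1123  2:992  3:247  4:654  5:315  6:1547  7:1448
  8:47  9:180  10:884  11:174  12:1007  13:1083  14:1812  15:1733
  16:2209  17:1599  18:382  19:1317  20:1589  21:587  22:545  23:1406
  24:908  25:1969  26:1945  27:150  28:1499  29:145  30:458  31:2046
  32:1510  33:1063  34:2222  35:189  36:1843  37:2241  38:943  39:108
  40:73  41:1934  42:1519  43:2022  44:2002  45:125  46:868  47:502
Giant step factor: 1123^(-48) ≡ 2 (mod 2287).
Scan 324·2^i mod 2287 for i = 0, 1, …:
  i=0: 324   i=1: 648   i=2: 1296   i=3: 305
  i=4: 610   i=5: 1220   i=6: 153   i=7: 306
  i=8: 612   i=9: 1224     …   i=32: 454
  i=33: 908
Match at i=33, j=24: e = 33·48 + 24 = 1608.

1608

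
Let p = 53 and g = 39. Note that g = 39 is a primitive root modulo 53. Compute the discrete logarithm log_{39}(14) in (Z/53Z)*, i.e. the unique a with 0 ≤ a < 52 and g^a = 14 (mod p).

27

Successive powers of 39 modulo 53:
  39^0=1  39^1=39  39^2=37  39^3=12  39^4=44  39^5=20
  39^6=38  39^7=51  39^8=28  39^9=32  39^10=29  39^11=18
  39^12=13  39^13=30  39^14=4  39^15=50  39^16=42  39^17=48
  39^18=17  39^19=27  39^20=46  39^21=45  39^22=6  39^23=22
  39^24=10  39^25=19  39^26=52  39^27=14
So 39^27 ≡ 14 (mod 53), giving a = 27.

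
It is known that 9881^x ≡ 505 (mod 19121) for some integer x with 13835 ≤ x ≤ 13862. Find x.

Compute 9881^13835 mod 19121 = 6887, then multiply by 9881 repeatedly:
  9881^13835=6887  9881^13836=17929  9881^13837=384  9881^13838=8346  9881^13839=17074
  9881^13840=3611  9881^13841=505
Found 505 at exponent 13841.

13841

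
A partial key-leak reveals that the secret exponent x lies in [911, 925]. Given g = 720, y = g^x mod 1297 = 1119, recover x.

Compute 720^911 mod 1297 = 1111, then multiply by 720 repeatedly:
  720^911=1111  720^912=968  720^913=471  720^914=603  720^915=962
  720^916=42  720^917=409  720^918=61  720^919=1119
Found 1119 at exponent 919.

919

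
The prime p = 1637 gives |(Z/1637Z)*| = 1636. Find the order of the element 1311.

818

The order of 1311 must divide p − 1 = 1636 = 2^2 · 409.
Divisors: 1, 2, 4, 409, 818, 1636.
Check each in increasing order: 1311^1 ≡ 1311;  1311^2 ≡ 1508;  1311^4 ≡ 271;  1311^409 ≡ 1636;  1311^818 ≡ 1.
Smallest exponent giving 1 is 818.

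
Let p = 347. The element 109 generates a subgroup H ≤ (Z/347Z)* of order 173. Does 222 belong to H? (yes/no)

yes

222 ∈ ⟨109⟩ iff 222^173 ≡ 1 (mod 347), since |⟨109⟩| = 173.
222^173 mod 347 = 1.
Since 1 = 1, 222 lies in the subgroup.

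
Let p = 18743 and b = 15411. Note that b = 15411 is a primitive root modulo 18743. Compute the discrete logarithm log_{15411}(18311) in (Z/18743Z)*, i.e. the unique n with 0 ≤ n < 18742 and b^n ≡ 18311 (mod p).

Baby-step giant-step with m = ceil(sqrt(18742)) = 137.
Baby table (15411^j mod 18743 for j=0..136):
  0:1  1:15411  2:6368  3:17643  4:10315  5:5082  6:10448  7:11758
  8:13957  9:15402  10:17613  11:16560  12:1472  13:5962  14:2196  15:11441
  16:1850  17:2247  18:10196  19:7987  20:2376  21:11457  22:4767  23:10420
  24:11339  25:4340  26:8716  27:9938  28:5465  29:8816  30:14112  31:5003
  32:11274  33:14747  34:7142  35:6466  36:9738  37:15860  38:9740  39:9196
  40:3733  41:6996  42:5620  43:17160  44:7773  45:3190  46:16944  47:15251
  48:14684  49:10885  50:17628  51:4066  52:3277  53:8205  54:6977  55:12699
  56:8626  57:9930  58:13378  59:14101  60:4169  61:16198  62:8104  63:6135
  64:6793  65:7268  66:17723  67:6157  68:8461  69:16163  70:12266  71:8171
  72:7807  73:2360  74:8540  75:15337  76:9277  77:14986  78:16743  79:10235
  80:9240  81:7069  82:6043  83:13449  84:2445  85:6465  86:13070  87:9492
  88:10840  89:17624  90:17394  91:15291  92:12605  93:3203  94:11114  95:4320
  96:384  97:13779  98:8722  99:8689  100:6187  101:2216  102:1030  103:16752
  104:17733  105:10323  106:15912  107:5163  108:2958  109:2762  110:18572  111:7482
  112:16909  113:670  114:16720  115:11899  116:12720  117:13626  118:12457  119:9021
  120:5800  121:17176  122:10690  123:11363  124:18087  125:11604  126:2281  127:9366
  128:18326  129:2462  130:6050  131:8868  132:9535  133:17508  134:10303  135:7580
  136:9004
Giant step factor: 15411^(-137) ≡ 10519 (mod 18743).
Scan 18311·10519^i mod 18743 for i = 0, 1, …:
  i=0: 18311   i=1: 10341   i=2: 11350   i=3: 16483
  i=4: 11927   i=5: 13214   i=6: 18721   i=7: 12241
  i=8: 17412   i=9: 232     …   i=135: 4695
  i=136: 17643
Match at i=136, j=3: n = 136·137 + 3 = 18635.

18635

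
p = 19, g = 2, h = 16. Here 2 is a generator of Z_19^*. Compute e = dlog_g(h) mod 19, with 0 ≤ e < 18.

Successive powers of 2 modulo 19:
  2^0=1  2^1=2  2^2=4  2^3=8  2^4=16
So 2^4 ≡ 16 (mod 19), giving e = 4.

4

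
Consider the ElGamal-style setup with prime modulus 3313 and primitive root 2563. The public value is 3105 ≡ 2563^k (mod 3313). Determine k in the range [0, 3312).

2619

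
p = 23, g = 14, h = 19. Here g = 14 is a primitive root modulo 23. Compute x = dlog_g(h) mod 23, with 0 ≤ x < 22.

7

Successive powers of 14 modulo 23:
  14^0=1  14^1=14  14^2=12  14^3=7  14^4=6  14^5=15
  14^6=3  14^7=19
So 14^7 ≡ 19 (mod 23), giving x = 7.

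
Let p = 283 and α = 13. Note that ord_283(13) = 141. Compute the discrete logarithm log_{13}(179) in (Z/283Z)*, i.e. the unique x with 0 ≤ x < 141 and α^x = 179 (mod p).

Baby-step giant-step with m = ceil(sqrt(141)) = 12.
Baby table (13^j mod 283 for j=0..11):
  0:1  1:13  2:169  3:216  4:261  5:280  6:244  7:59
  8:201  9:66  10:9  11:117
Giant step factor: 13^(-12) ≡ 275 (mod 283).
Scan 179·275^i mod 283 for i = 0, 1, …:
  i=0: 179   i=1: 266   i=2: 136   i=3: 44
  i=4: 214   i=5: 269   i=6: 112   i=7: 236
  i=8: 93   i=9: 105   i=10: 9
Match at i=10, j=10: x = 10·12 + 10 = 130.

130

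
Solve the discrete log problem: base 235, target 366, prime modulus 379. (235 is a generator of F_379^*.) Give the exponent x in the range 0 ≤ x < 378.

Baby-step giant-step with m = ceil(sqrt(378)) = 20.
Baby table (235^j mod 379 for j=0..19):
  0:1  1:235  2:270  3:157  4:132  5:321  6:14  7:258
  8:369  9:303  10:332  11:325  12:196  13:201  14:239  15:73
  16:100  17:2  18:91  19:161
Giant step factor: 235^(-20) ≡ 344 (mod 379).
Scan 366·344^i mod 379 for i = 0, 1, …:
  i=0: 366   i=1: 76   i=2: 372   i=3: 245
  i=4: 142   i=5: 336   i=6: 368   i=7: 6
  i=8: 169   i=9: 149   i=10: 91
Match at i=10, j=18: x = 10·20 + 18 = 218.

218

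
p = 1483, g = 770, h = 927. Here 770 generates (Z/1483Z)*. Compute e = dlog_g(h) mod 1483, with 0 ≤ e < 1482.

Baby-step giant-step with m = ceil(sqrt(1482)) = 39.
Baby table (770^j mod 1483 for j=0..38):
  0:1  1:770  2:1183  3:348  4:1020  5:893  6:981  7:523
  8:817  9:298  10:1078  11:1063  12:1377  13:1428  14:657  15:187
  16:139  17:254  18:1307  19:916  20:895  21:1038  22:1406  23:30
  24:855  25:1381  26:59  27:940  28:96  29:1253  30:860  31:782
  32:42  33:1197  34:747  35:1269  36:1316  37:431  38:1161
Giant step factor: 770^(-39) ≡ 691 (mod 1483).
Scan 927·691^i mod 1483 for i = 0, 1, …:
  i=0: 927   i=1: 1384   i=2: 1292   i=3: 6
  i=4: 1180   i=5: 1213   i=6: 288   i=7: 286
  i=8: 387   i=9: 477     …   i=25: 1195
  i=26: 1197
Match at i=26, j=33: e = 26·39 + 33 = 1047.

1047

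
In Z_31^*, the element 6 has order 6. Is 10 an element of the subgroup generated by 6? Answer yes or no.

no

⟨6⟩ has order 6; its elements mod 31 are {1, 5, 6, 25, 26, 30}.
10 is not in this set.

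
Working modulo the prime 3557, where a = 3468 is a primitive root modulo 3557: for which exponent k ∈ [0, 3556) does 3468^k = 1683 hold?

426

Baby-step giant-step with m = ceil(sqrt(3556)) = 60.
Baby table (3468^j mod 3557 for j=0..59):
  0:1  1:3468  2:807  3:2874  4:318  5:154  6:522  7:3340
  8:1528  9:2731  10:2374  11:2134  12:2152  13:550  14:848  15:2782
  16:1392  17:607  18:2889  19:2540  20:1588  21:948  22:996  23:281
  24:3447  25:2676  26:155  27:433  28:590  29:845  30:3049  31:2528
  32:2656  33:1935  34:2078  35:22  36:1599  37:3526  38:2759  39:3439
  40:3388  41:813  42:2340  43:1603  44:3170  45:2430  46:707  47:1103
  48:1429  49:871  50:735  51:2168  52:2683  53:3089  54:2525  55:2923
  56:3071  57:570  58:2625  59:1137
Giant step factor: 3468^(-60) ≡ 49 (mod 3557).
Scan 1683·49^i mod 3557 for i = 0, 1, …:
  i=0: 1683   i=1: 656   i=2: 131   i=3: 2862
  i=4: 1515   i=5: 3095   i=6: 2261   i=7: 522
Match at i=7, j=6: k = 7·60 + 6 = 426.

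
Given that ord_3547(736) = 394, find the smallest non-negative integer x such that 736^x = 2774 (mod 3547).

374

Baby-step giant-step with m = ceil(sqrt(394)) = 20.
Baby table (736^j mod 3547 for j=0..19):
  0:1  1:736  2:2552  3:1909  4:412  5:1737  6:1512  7:2621
  8:3035  9:2697  10:2219  11:1564  12:1876  13:953  14:2649  15:2361
  16:3213  17:2466  18:2459  19:854
Giant step factor: 736^(-20) ≡ 2774 (mod 3547).
Scan 2774·2774^i mod 3547 for i = 0, 1, …:
  i=0: 2774   i=1: 1633   i=2: 423   i=3: 2892
  i=4: 2641   i=5: 1579   i=6: 3148   i=7: 3385
  i=8: 1081   i=9: 1479     …   i=17: 1598
  i=18: 2649
Match at i=18, j=14: x = 18·20 + 14 = 374.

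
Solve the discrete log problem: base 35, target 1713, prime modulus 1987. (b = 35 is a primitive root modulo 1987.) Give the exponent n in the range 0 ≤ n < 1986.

Baby-step giant-step with m = ceil(sqrt(1986)) = 45.
Baby table (35^j mod 1987 for j=0..44):
  0:1  1:35  2:1225  3:1148  4:440  5:1491  6:523  7:422
  8:861  9:330  10:1615  11:889  12:1310  13:149  14:1241  15:1708
  16:170  17:1976  18:1602  19:434  20:1281  21:1121  22:1482  23:208
  24:1319  25:464  26:344  27:118  28:156  29:1486  30:348  31:258
  32:1082  33:117  34:121  35:261  36:1187  37:1805  38:1578  39:1581
  40:1686  41:1387  42:857  43:190  44:689
Giant step factor: 35^(-45) ≡ 22 (mod 1987).
Scan 1713·22^i mod 1987 for i = 0, 1, …:
  i=0: 1713   i=1: 1920   i=2: 513   i=3: 1351
  i=4: 1904   i=5: 161   i=6: 1555   i=7: 431
  i=8: 1534   i=9: 1956     …   i=13: 549
  i=14: 156
Match at i=14, j=28: n = 14·45 + 28 = 658.

658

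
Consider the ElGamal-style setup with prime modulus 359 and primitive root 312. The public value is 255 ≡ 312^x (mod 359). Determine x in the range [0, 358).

30

Baby-step giant-step with m = ceil(sqrt(358)) = 19.
Baby table (312^j mod 359 for j=0..18):
  0:1  1:312  2:55  3:287  4:153  5:348  6:158  7:113
  8:74  9:112  10:121  11:57  12:193  13:263  14:204  15:105
  16:91  17:31  18:338
Giant step factor: 312^(-19) ≡ 355 (mod 359).
Scan 255·355^i mod 359 for i = 0, 1, …:
  i=0: 255   i=1: 57
Match at i=1, j=11: x = 1·19 + 11 = 30.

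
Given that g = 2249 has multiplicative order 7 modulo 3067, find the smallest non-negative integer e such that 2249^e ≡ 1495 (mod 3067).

4

Successive powers of 2249 modulo 3067:
  2249^0=1  2249^1=2249  2249^2=518  2249^3=2589  2249^4=1495
So 2249^4 ≡ 1495 (mod 3067), giving e = 4.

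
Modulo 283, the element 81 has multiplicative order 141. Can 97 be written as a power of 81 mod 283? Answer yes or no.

yes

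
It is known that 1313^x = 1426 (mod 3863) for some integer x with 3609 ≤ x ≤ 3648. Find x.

Compute 1313^3609 mod 3863 = 3679, then multiply by 1313 repeatedly:
  1313^3609=3679  1313^3610=1777  1313^3611=3812  1313^3612=2571  1313^3613=3324
  1313^3614=3085  1313^3615=2181  1313^3616=1170  1313^3617=2599  1313^3618=1458
  1313^3619=2169  1313^3620=866  1313^3621=1336  1313^3622=366  1313^3623=1546
  1313^3624=1823  1313^3625=2402  1313^3626=1618  1313^3627=3647  1313^3628=2254
  1313^3629=444  1313^3630=3522  1313^3631=375  1313^3632=1774  1313^3633=3736
  1313^3634=3221  1313^3635=3051  1313^3636=32  1313^3637=3386  1313^3638=3368
  1313^3639=2912  1313^3640=2949  1313^3641=1311  1313^3642=2308  1313^3643=1812
  1313^3644=3411  1313^3645=1426
Found 1426 at exponent 3645.

3645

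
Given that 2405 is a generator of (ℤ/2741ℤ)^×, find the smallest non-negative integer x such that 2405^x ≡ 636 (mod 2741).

85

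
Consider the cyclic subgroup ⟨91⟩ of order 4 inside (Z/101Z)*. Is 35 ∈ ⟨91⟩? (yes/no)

no

⟨91⟩ has order 4; its elements mod 101 are {1, 10, 91, 100}.
35 is not in this set.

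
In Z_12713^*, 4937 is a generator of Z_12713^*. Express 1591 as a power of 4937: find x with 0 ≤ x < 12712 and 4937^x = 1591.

1202

Baby-step giant-step with m = ceil(sqrt(12712)) = 113.
Baby table (4937^j mod 12713 for j=0..112):
  0:1  1:4937  2:3148  3:6390  4:6477  5:3754  6:10657  7:7215
  8:11342  9:7402  10:6512  11:11280  12:6420  13:2031  14:9203  15:11662
  16:10830  17:9545  18:9287  19:6841  20:8289  21:12359  22:6696  23:4352
  24:854  25:8195  26:5949  27:3183  28:1203  29:2240  30:11283  31:8518
  32:11475  33:2947  34:5667  35:9379  36:3377  37:5506  38:2728  39:5069
  40:6469  41:2397  42:10899  43:6947  44:10378  45:2796  46:10247  47:4412
  48:4675  49:6380  50:7959  51:10413  52:10322  53:6010  54:11941  55:2536
  56:10640  57:12277  58:8678  59:476  60:10820  61:11027  62:3233  63:6506
  64:7084  65:245  66:1830  67:8480  68:1851  69:10453  70:4394  71:4800
  72:568  73:7356  74:8244  75:6315  76:4879  77:9201  78:1788  79:4534
  80:9478  81:9046  82:12046  83:12401  84:10642  85:9438  86:2261  87:543
  88:11061  89:5822  90:11834  91:8223  92:4342  93:2336  94:2141  95:5614
  96:1978  97:1802  98:10087  99:2698  100:9515  101:1020  102:1392  103:7284
  104:8744  105:8493  106:2467  107:525  108:11186  109:10  110:11231  111:6054
  112:335
Giant step factor: 4937^(-113) ≡ 5043 (mod 12713).
Scan 1591·5043^i mod 12713 for i = 0, 1, …:
  i=0: 1591   i=1: 1510   i=2: 12556   i=3: 9168
  i=4: 9756   i=5: 198   i=6: 6900   i=7: 1219
  i=8: 7038   i=9: 10651   i=10: 568
Match at i=10, j=72: x = 10·113 + 72 = 1202.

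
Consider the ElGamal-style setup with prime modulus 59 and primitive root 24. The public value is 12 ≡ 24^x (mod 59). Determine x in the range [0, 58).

36

Baby-step giant-step with m = ceil(sqrt(58)) = 8.
Baby table (24^j mod 59 for j=0..7):
  0:1  1:24  2:45  3:18  4:19  5:43  6:29  7:47
Giant step factor: 24^(-8) ≡ 17 (mod 59).
Scan 12·17^i mod 59 for i = 0, 1, …:
  i=0: 12   i=1: 27   i=2: 46   i=3: 15
  i=4: 19
Match at i=4, j=4: x = 4·8 + 4 = 36.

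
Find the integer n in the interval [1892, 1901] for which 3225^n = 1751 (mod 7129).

1892

Compute 3225^1892 mod 7129 = 1751, then multiply by 3225 repeatedly:
  3225^1892=1751
Found 1751 at exponent 1892.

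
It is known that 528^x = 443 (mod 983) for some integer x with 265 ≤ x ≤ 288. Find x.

268

Compute 528^265 mod 983 = 542, then multiply by 528 repeatedly:
  528^265=542  528^266=123  528^267=66  528^268=443
Found 443 at exponent 268.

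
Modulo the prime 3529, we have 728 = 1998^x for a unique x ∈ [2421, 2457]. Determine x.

2451

Compute 1998^2421 mod 3529 = 2617, then multiply by 1998 repeatedly:
  1998^2421=2617  1998^2422=2317  1998^2423=2847  1998^2424=3087  1998^2425=2663
  1998^2426=2471  1998^2427=3516  1998^2428=2258  1998^2429=1422  1998^2430=311
  1998^2431=274  1998^2432=457  1998^2433=2604  1998^2434=1046  1998^2435=740
  1998^2436=3398  1998^2437=2937  1998^2438=2928  1998^2439=2591  1998^2440=3304
  1998^2441=2162  1998^2442=180  1998^2443=3211  1998^2444=3385  1998^2445=1666
  1998^2446=821  1998^2447=2902  1998^2448=49  1998^2449=2619  1998^2450=2784
  1998^2451=728
Found 728 at exponent 2451.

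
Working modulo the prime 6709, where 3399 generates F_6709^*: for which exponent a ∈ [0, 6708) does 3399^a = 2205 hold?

Baby-step giant-step with m = ceil(sqrt(6708)) = 82.
Baby table (3399^j mod 6709 for j=0..81):
  0:1  1:3399  2:303  3:3420  4:4592  5:3074  6:2613  7:5580
  8:77  9:72  10:3204  11:1689  12:4716  13:1883  14:6640  15:284
  16:5929  17:5544  18:5184  19:2582  20:846  21:4102  22:1396  23:1741
  24:321  25:4221  26:3337  27:4253  28:4761  29:531  30:148  31:6586
  32:4590  33:2985  34:2007  35:5449  36:4311  37:633  38:4687  39:3947
  40:4562  41:1739  42:232  43:3615  44:3206  45:1778  46:5322  47:2014
  48:2406  49:6432  50:4446  51:3286  52:5338  53:2726  54:545  55:771
  56:4119  57:5507  58:183  59:4789  60:1777  61:1923  62:1711  63:5695
  64:1840  65:1372  66:673  67:6467  68:2649  69:473  70:4276  71:2430
  72:791  73:5009  74:4858  75:1493  76:2703  77:2876  78:511  79:5967
  80:526  81:3280
Giant step factor: 3399^(-82) ≡ 1282 (mod 6709).
Scan 2205·1282^i mod 6709 for i = 0, 1, …:
  i=0: 2205   i=1: 2321   i=2: 3435   i=3: 2566
  i=4: 2202   i=5: 5184
Match at i=5, j=18: a = 5·82 + 18 = 428.

428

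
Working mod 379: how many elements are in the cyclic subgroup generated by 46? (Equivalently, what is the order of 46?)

378

The order of 46 must divide p − 1 = 378 = 2 · 3^3 · 7.
Divisors: 1, 2, 3, 6, 7, 9, 14, 18, 21, 27, 42, 54, 63, 126, 189, 378.
Check each in increasing order: 46^1 ≡ 46;  46^2 ≡ 221;  46^3 ≡ 312;  46^6 ≡ 320;  46^7 ≡ 318;  46^9 ≡ 163;  46^14 ≡ 310;  46^18 ≡ 39;  46^21 ≡ 40;  46^27 ≡ 293;  46^42 ≡ 84;  46^54 ≡ 195;  46^63 ≡ 328;  46^126 ≡ 327;  46^189 ≡ 378;  46^378 ≡ 1.
Smallest exponent giving 1 is 378.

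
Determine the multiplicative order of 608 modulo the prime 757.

756

The order of 608 must divide p − 1 = 756 = 2^2 · 3^3 · 7.
Divisors: 1, 2, 3, 4, 6, 7, 9, 12, 14, 18, 21, 27, 28, 36, 42, 54, 63, 84, 108, 126, 189, 252, 378, 756.
Check each in increasing order: 608^1 ≡ 608;  608^2 ≡ 248;  608^3 ≡ 141;  608^4 ≡ 187;  608^6 ≡ 199;  608^7 ≡ 629;  608^9 ≡ 50;  608^12 ≡ 237;  608^14 ≡ 487;  608^18 ≡ 229;  608^21 ≡ 495;  608^27 ≡ 95;  608^28 ≡ 228;  608^36 ≡ 208;  608^42 ≡ 514;  608^54 ≡ 698;  608^63 ≡ 78;  608^84 ≡ 3;  608^108 ≡ 453;  608^126 ≡ 28;  608^189 ≡ 670;  608^252 ≡ 27;  608^378 ≡ 756;  608^756 ≡ 1.
Smallest exponent giving 1 is 756.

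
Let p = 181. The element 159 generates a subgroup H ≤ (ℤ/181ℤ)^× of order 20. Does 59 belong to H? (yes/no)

59 ∈ ⟨159⟩ iff 59^20 ≡ 1 (mod 181), since |⟨159⟩| = 20.
59^20 mod 181 = 1.
Since 1 = 1, 59 lies in the subgroup.

yes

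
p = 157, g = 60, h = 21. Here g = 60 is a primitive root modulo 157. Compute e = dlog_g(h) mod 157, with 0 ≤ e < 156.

125

Baby-step giant-step with m = ceil(sqrt(156)) = 13.
Baby table (60^j mod 157 for j=0..12):
  0:1  1:60  2:146  3:125  4:121  5:38  6:82  7:53
  8:40  9:45  10:31  11:133  12:130
Giant step factor: 60^(-13) ≡ 135 (mod 157).
Scan 21·135^i mod 157 for i = 0, 1, …:
  i=0: 21   i=1: 9   i=2: 116   i=3: 117
  i=4: 95   i=5: 108   i=6: 136   i=7: 148
  i=8: 41   i=9: 40
Match at i=9, j=8: e = 9·13 + 8 = 125.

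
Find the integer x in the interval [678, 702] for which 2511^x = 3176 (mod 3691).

Compute 2511^678 mod 3691 = 1810, then multiply by 2511 repeatedly:
  2511^678=1810  2511^679=1289  2511^680=3363  2511^681=3176
Found 3176 at exponent 681.

681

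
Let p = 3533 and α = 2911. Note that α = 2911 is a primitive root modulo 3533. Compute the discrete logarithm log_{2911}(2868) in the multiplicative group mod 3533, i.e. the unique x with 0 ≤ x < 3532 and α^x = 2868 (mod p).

119

Baby-step giant-step with m = ceil(sqrt(3532)) = 60.
Baby table (2911^j mod 3533 for j=0..59):
  0:1  1:2911  2:1787  3:1381  4:3070  5:1813  6:2874  7:70
  8:2389  9:1435  10:1279  11:2920  12:3255  13:3332  14:1367  15:1179
  16:1526  17:1205  18:3019  19:1738  20:62  21:299  22:1271  23:830
  24:3091  25:2883  26:1538  27:807  28:3265  29:645  30:1572  31:857
  32:429  33:1670  34:3495  35:2438  36:2754  37:517  38:3462  39:1766
  40:311  41:873  42:1076  43:1998  44:860  45:2096  46:3498  47:572
  48:1049  49:1127  50:2073  51:139  52:1867  53:1083  54:1177  55:2770
  56:1164  57:257  58:2664  59:3502
Giant step factor: 2911^(-60) ≡ 1477 (mod 3533).
Scan 2868·1477^i mod 3533 for i = 0, 1, …:
  i=0: 2868   i=1: 3502
Match at i=1, j=59: x = 1·60 + 59 = 119.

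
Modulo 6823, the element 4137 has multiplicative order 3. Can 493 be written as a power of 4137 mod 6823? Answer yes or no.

493 ∈ ⟨4137⟩ iff 493^3 ≡ 1 (mod 6823), since |⟨4137⟩| = 3.
493^3 mod 6823 = 4454.
Since 4454 ≠ 1, 493 does not lie in the subgroup.

no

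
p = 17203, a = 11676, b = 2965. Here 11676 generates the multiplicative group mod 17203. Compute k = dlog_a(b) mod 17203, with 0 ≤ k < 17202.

11094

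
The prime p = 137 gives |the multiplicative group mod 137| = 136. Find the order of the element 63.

34

The order of 63 must divide p − 1 = 136 = 2^3 · 17.
Divisors: 1, 2, 4, 8, 17, 34, 68, 136.
Check each in increasing order: 63^1 ≡ 63;  63^2 ≡ 133;  63^4 ≡ 16;  63^8 ≡ 119;  63^17 ≡ 136;  63^34 ≡ 1.
Smallest exponent giving 1 is 34.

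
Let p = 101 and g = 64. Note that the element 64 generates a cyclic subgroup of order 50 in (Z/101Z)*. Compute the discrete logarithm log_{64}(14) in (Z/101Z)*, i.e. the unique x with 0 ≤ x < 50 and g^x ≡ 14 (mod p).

Baby-step giant-step with m = ceil(sqrt(50)) = 8.
Baby table (64^j mod 101 for j=0..7):
  0:1  1:64  2:56  3:49  4:5  5:17  6:78  7:43
Giant step factor: 64^(-8) ≡ 97 (mod 101).
Scan 14·97^i mod 101 for i = 0, 1, …:
  i=0: 14   i=1: 45   i=2: 22   i=3: 13
  i=4: 49
Match at i=4, j=3: x = 4·8 + 3 = 35.

35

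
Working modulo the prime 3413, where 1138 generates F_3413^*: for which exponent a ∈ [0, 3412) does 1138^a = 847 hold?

3070

Baby-step giant-step with m = ceil(sqrt(3412)) = 59.
Baby table (1138^j mod 3413 for j=0..58):
  0:1  1:1138  2:1517  3:2781  4:927  5:309  6:103  7:1172
  8:2666  9:3164  10:3330  11:1110  12:370  13:1261  14:1558  15:1657
  16:1690  17:1701  18:567  19:189  20:63  21:21  22:7  23:1140
  24:380  25:2402  26:3076  27:2163  28:721  29:1378  30:1597  31:1670
  32:2832  33:944  34:2590  35:2001  36:667  37:1360  38:1591  39:1668
  40:556  41:1323  42:441  43:147  44:49  45:1154  46:2660  47:3162
  48:1054  49:1489  50:1634  51:2820  52:940  53:1451  54:2759  55:3195
  56:1065  57:355  58:1256
Giant step factor: 1138^(-59) ≡ 1894 (mod 3413).
Scan 847·1894^i mod 3413 for i = 0, 1, …:
  i=0: 847   i=1: 108   i=2: 3185   i=3: 1619
  i=4: 1512   i=5: 221   i=6: 2188   i=7: 690
  i=8: 3094   i=9: 3328     …   i=51: 1437
  i=52: 1517
Match at i=52, j=2: a = 52·59 + 2 = 3070.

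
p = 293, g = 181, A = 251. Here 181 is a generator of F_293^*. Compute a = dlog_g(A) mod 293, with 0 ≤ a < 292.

Baby-step giant-step with m = ceil(sqrt(292)) = 18.
Baby table (181^j mod 293 for j=0..17):
  0:1  1:181  2:238  3:7  4:95  5:201  6:49  7:79
  8:235  9:50  10:260  11:180  12:57  13:62  14:88  15:106
  16:141  17:30
Giant step factor: 181^(-18) ≡ 216 (mod 293).
Scan 251·216^i mod 293 for i = 0, 1, …:
  i=0: 251   i=1: 11   i=2: 32   i=3: 173
  i=4: 157   i=5: 217   i=6: 285   i=7: 30
Match at i=7, j=17: a = 7·18 + 17 = 143.

143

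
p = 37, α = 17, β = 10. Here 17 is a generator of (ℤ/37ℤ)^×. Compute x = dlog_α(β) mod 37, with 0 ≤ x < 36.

Successive powers of 17 modulo 37:
  17^0=1  17^1=17  17^2=30  17^3=29  17^4=12  17^5=19
  17^6=27  17^7=15  17^8=33  17^9=6  17^10=28  17^11=32
  17^12=26  17^13=35  17^14=3  17^15=14  17^16=16  17^17=13
  17^18=36  17^19=20  17^20=7  17^21=8  17^22=25  17^23=18
  17^24=10
So 17^24 ≡ 10 (mod 37), giving x = 24.

24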